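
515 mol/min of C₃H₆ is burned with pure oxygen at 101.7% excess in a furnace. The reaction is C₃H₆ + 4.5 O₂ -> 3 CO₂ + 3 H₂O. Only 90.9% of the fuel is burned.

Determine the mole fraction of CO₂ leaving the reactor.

Stoichiometric O₂ = 4.5 × 515 = 2318 mol/min; O₂ fed = 2318 × 2.017 = 4674 mol/min.
Fuel reacted = 0.909 × 515 → ξ = 468.1 mol/min.
Outlet (n = n₀ + ν ξ):
  C₃H₆: 515 − 1(468.1) = 46.87
  O₂: 4674 − 4.5(468.1) = 2568
  CO₂: 0 + 3(468.1) = 1404
  H₂O: 0 + 3(468.1) = 1404
Total out = 5423 mol/min; y_CO₂ = 1404 / 5423 = 0.2589.

0.259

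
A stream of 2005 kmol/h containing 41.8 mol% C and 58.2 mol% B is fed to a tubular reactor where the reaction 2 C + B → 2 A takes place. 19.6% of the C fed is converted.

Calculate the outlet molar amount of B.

C reacted = 0.196 × 838.1 = 164.3 kmol/h; ν_C = −2, so ξ = 164.3/2 = 82.13 kmol/h.
Outlet amounts (n = n₀ + ν ξ):
  C: 838.1 − 2(82.13) = 673.8
  B: 1167 − 1(82.13) = 1085
  A: 0 + 2(82.13) = 164.3

1080 kmol/h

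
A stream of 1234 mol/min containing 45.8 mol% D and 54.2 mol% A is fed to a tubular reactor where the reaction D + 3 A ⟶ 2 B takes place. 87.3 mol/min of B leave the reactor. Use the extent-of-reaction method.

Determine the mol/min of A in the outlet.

538 mol/min

For B: n = n₀ + 2ξ → 87.3 = 0 + 2ξ, giving ξ = 43.65 mol/min.
Outlet amounts (n = n₀ + ν ξ):
  D: 565.2 − 1(43.65) = 521.5
  A: 668.8 − 3(43.65) = 537.9
  B: 0 + 2(43.65) = 87.3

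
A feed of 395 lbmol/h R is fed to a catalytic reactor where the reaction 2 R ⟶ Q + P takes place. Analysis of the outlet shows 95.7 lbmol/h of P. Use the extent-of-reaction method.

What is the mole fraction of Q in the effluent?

For P: n = n₀ + 1ξ → 95.7 = 0 + 1ξ, giving ξ = 95.7 lbmol/h.
Outlet amounts (n = n₀ + ν ξ):
  R: 395 − 2(95.7) = 203.6
  Q: 0 + 1(95.7) = 95.7
  P: 0 + 1(95.7) = 95.7
Total out = 395 lbmol/h; y_Q = 95.7 / 395 = 0.2423.

0.242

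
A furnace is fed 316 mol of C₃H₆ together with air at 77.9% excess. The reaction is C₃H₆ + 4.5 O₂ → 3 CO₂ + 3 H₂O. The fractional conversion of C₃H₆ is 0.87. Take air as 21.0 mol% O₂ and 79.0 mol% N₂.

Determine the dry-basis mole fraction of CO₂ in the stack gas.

0.0706

Stoichiometric O₂ = 4.5 × 316 = 1422 mol; O₂ fed = 1422 × 1.779 = 2530 mol.
N₂ fed = 2530 × 79/21 = 9517 mol.
Fuel reacted = 0.87 × 316 → ξ = 274.9 mol.
Outlet (n = n₀ + ν ξ):
  C₃H₆: 316 − 1(274.9) = 41.08
  O₂: 2530 − 4.5(274.9) = 1293
  N₂: 9517 (inert)
  CO₂: 0 + 3(274.9) = 824.8
  H₂O: 0 + 3(274.9) = 824.8
Dry total = 11680 mol; y_CO₂ (dry) = 824.8 / 11680 = 0.07064.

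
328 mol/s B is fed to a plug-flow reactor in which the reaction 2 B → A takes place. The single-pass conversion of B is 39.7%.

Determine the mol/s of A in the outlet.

65.1 mol/s

B reacted = 0.397 × 328 = 130.2 mol/s; ν_B = −2, so ξ = 130.2/2 = 65.11 mol/s.
Outlet amounts (n = n₀ + ν ξ):
  B: 328 − 2(65.11) = 197.8
  A: 0 + 1(65.11) = 65.11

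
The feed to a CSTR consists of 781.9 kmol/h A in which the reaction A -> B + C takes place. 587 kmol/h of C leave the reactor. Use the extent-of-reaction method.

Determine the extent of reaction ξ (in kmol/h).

For C: n = n₀ + 1ξ → 587 = 0 + 1ξ, giving ξ = 587 kmol/h.
Outlet amounts (n = n₀ + ν ξ):
  A: 781.9 − 1(587) = 194.9
  B: 0 + 1(587) = 587
  C: 0 + 1(587) = 587

ξ = 587 kmol/h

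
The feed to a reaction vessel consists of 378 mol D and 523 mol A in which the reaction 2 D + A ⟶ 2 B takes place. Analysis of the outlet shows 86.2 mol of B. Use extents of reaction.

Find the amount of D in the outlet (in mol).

For B: n = n₀ + 2ξ → 86.2 = 0 + 2ξ, giving ξ = 43.1 mol.
Outlet amounts (n = n₀ + ν ξ):
  D: 378 − 2(43.1) = 291.8
  A: 523 − 1(43.1) = 479.9
  B: 0 + 2(43.1) = 86.2

292 mol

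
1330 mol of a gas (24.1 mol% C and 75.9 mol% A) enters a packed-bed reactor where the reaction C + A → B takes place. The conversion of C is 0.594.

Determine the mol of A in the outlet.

819 mol

C reacted = 0.594 × 320.5 = 190.4 mol; ν_C = −1, so ξ = 190.4/1 = 190.4 mol.
Outlet amounts (n = n₀ + ν ξ):
  C: 320.5 − 1(190.4) = 130.1
  A: 1009 − 1(190.4) = 819.1
  B: 0 + 1(190.4) = 190.4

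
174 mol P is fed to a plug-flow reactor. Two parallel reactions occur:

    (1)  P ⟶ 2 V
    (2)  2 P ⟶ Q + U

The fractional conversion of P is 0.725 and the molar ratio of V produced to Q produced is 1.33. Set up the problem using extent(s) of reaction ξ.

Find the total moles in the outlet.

Conversion of P: P consumed = 0.725 × 174 = 126.1 mol = 1ξ₁ + 2ξ₂.
Selectivity: 2ξ₁ / (1ξ₂) = 1.33 → ξ₁ = 0.665 ξ₂.
Substitute: (1·0.665 + 2) ξ₂ = 126.1 → ξ₂ = 47.34 mol, ξ₁ = 31.48 mol.
Outlet amounts (n = n₀ + Σ ν·ξ):
  P: 174 − 1(31.48) − 2(47.34) = 47.85
  V: 0 + 2(31.48) = 62.96
  Q: 0 + 1(47.34) = 47.34
  U: 0 + 1(47.34) = 47.34
Total out = 47.85 + 62.96 + 47.34 + 47.34 = 205.5 mol.

205 mol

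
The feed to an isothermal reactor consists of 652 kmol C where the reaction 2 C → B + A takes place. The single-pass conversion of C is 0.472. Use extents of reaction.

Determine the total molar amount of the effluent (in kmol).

C reacted = 0.472 × 652 = 307.7 kmol; ν_C = −2, so ξ = 307.7/2 = 153.9 kmol.
Outlet amounts (n = n₀ + ν ξ):
  C: 652 − 2(153.9) = 344.3
  B: 0 + 1(153.9) = 153.9
  A: 0 + 1(153.9) = 153.9
Total out = 344.3 + 153.9 + 153.9 = 652 kmol.

652 kmol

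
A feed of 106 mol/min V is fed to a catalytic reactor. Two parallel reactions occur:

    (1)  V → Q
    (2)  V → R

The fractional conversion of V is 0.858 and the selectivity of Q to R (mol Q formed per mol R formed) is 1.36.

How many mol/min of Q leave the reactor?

Conversion of V: V consumed = 0.858 × 106 = 90.95 mol/min = 1ξ₁ + 1ξ₂.
Selectivity: 1ξ₁ / (1ξ₂) = 1.36 → ξ₁ = 1.36 ξ₂.
Substitute: (1·1.36 + 1) ξ₂ = 90.95 → ξ₂ = 38.54 mol/min, ξ₁ = 52.41 mol/min.
Outlet amounts (n = n₀ + Σ ν·ξ):
  V: 106 − 1(52.41) − 1(38.54) = 15.05
  Q: 0 + 1(52.41) = 52.41
  R: 0 + 1(38.54) = 38.54

52.4 mol/min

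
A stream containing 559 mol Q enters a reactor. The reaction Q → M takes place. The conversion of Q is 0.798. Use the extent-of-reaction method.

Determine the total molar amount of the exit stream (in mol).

559 mol

Q reacted = 0.798 × 559 = 446.1 mol; ν_Q = −1, so ξ = 446.1/1 = 446.1 mol.
Outlet amounts (n = n₀ + ν ξ):
  Q: 559 − 1(446.1) = 112.9
  M: 0 + 1(446.1) = 446.1
Total out = 112.9 + 446.1 = 559 mol.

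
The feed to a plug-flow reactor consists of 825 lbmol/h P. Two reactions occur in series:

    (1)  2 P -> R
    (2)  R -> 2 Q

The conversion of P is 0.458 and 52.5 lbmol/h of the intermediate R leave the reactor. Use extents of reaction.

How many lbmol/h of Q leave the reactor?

Conversion of P: P consumed = 2ξ₁ = 0.458 × 825 → ξ₁ = 188.9 lbmol/h.
R balance: n_R = 0 + 1ξ₁ − 1ξ₂ = 52.5 → ξ₂ = (1·188.9 − 52.5)/1 = 136.4 lbmol/h.
Outlet amounts (n = n₀ + Σ ν·ξ):
  P: 825 − 2(188.9) = 447.1
  R: 0 + 1(188.9) − 1(136.4) = 52.5
  Q: 0 + 2(136.4) = 272.9

273 lbmol/h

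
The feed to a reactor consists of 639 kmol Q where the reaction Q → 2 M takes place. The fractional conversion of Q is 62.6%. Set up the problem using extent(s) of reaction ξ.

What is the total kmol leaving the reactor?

Q reacted = 0.626 × 639 = 400 kmol; ν_Q = −1, so ξ = 400/1 = 400 kmol.
Outlet amounts (n = n₀ + ν ξ):
  Q: 639 − 1(400) = 239
  M: 0 + 2(400) = 800
Total out = 239 + 800 = 1039 kmol.

1040 kmol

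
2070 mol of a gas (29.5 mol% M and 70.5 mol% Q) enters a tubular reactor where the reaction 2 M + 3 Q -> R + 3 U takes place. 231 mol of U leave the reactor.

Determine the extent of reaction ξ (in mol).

ξ = 77 mol

For U: n = n₀ + 3ξ → 231 = 0 + 3ξ, giving ξ = 77 mol.
Outlet amounts (n = n₀ + ν ξ):
  M: 610.6 − 2(77) = 456.6
  Q: 1459 − 3(77) = 1228
  R: 0 + 1(77) = 77
  U: 0 + 3(77) = 231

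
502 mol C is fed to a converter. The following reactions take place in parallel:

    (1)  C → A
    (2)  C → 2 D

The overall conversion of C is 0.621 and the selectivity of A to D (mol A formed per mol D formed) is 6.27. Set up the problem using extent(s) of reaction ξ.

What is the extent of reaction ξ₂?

ξ₂ = 23 mol

Conversion of C: C consumed = 0.621 × 502 = 311.7 mol = 1ξ₁ + 1ξ₂.
Selectivity: 1ξ₁ / (2ξ₂) = 6.27 → ξ₁ = 12.54 ξ₂.
Substitute: (1·12.54 + 1) ξ₂ = 311.7 → ξ₂ = 23.02 mol, ξ₁ = 288.7 mol.
Outlet amounts (n = n₀ + Σ ν·ξ):
  C: 502 − 1(288.7) − 1(23.02) = 190.3
  A: 0 + 1(288.7) = 288.7
  D: 0 + 2(23.02) = 46.05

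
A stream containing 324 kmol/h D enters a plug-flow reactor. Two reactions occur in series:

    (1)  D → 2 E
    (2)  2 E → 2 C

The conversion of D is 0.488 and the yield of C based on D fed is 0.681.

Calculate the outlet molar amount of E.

95.6 kmol/h

Conversion of D: D consumed = 1ξ₁ = 0.488 × 324 → ξ₁ = 158.1 kmol/h.
Yield of C: 2ξ₂ / 324 = 0.681 → ξ₂ = 110.3 kmol/h.
Outlet amounts (n = n₀ + Σ ν·ξ):
  D: 324 − 1(158.1) = 165.9
  E: 0 + 2(158.1) − 2(110.3) = 95.58
  C: 0 + 2(110.3) = 220.6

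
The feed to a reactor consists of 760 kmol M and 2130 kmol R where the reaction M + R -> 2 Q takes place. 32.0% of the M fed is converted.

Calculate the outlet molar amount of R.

1890 kmol

M reacted = 0.32 × 760 = 243.2 kmol; ν_M = −1, so ξ = 243.2/1 = 243.2 kmol.
Outlet amounts (n = n₀ + ν ξ):
  M: 760 − 1(243.2) = 516.8
  R: 2130 − 1(243.2) = 1887
  Q: 0 + 2(243.2) = 486.4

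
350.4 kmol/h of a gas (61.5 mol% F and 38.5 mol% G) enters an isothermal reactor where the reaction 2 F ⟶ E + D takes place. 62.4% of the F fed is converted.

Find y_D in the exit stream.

0.192

F reacted = 0.624 × 215.5 = 134.5 kmol/h; ν_F = −2, so ξ = 134.5/2 = 67.23 kmol/h.
Outlet amounts (n = n₀ + ν ξ):
  F: 215.5 − 2(67.23) = 81.03
  E: 0 + 1(67.23) = 67.23
  D: 0 + 1(67.23) = 67.23
  G: 134.9 (inert)
Total out = 350.4 kmol/h; y_D = 67.23 / 350.4 = 0.1919.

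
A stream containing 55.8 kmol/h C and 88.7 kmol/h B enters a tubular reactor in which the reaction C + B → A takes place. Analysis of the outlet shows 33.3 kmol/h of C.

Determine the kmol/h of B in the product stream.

For C: n = n₀ − 1ξ → 33.3 = 55.8 − 1ξ, giving ξ = 22.5 kmol/h.
Outlet amounts (n = n₀ + ν ξ):
  C: 55.8 − 1(22.5) = 33.3
  B: 88.7 − 1(22.5) = 66.2
  A: 0 + 1(22.5) = 22.5

66.2 kmol/h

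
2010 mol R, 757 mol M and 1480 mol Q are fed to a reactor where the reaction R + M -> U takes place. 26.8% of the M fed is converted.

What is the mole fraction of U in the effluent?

0.0502

M reacted = 0.268 × 757 = 202.9 mol; ν_M = −1, so ξ = 202.9/1 = 202.9 mol.
Outlet amounts (n = n₀ + ν ξ):
  R: 2010 − 1(202.9) = 1807
  M: 757 − 1(202.9) = 554.1
  U: 0 + 1(202.9) = 202.9
  Q: 1480 (inert)
Total out = 4044 mol; y_U = 202.9 / 4044 = 0.05017.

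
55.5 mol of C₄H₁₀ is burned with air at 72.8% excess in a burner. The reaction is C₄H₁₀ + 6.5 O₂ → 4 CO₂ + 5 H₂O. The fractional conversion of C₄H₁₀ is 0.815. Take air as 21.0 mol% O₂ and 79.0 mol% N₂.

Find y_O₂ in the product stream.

Stoichiometric O₂ = 6.5 × 55.5 = 360.8 mol; O₂ fed = 360.8 × 1.728 = 623.4 mol.
N₂ fed = 623.4 × 79/21 = 2345 mol.
Fuel reacted = 0.815 × 55.5 → ξ = 45.23 mol.
Outlet (n = n₀ + ν ξ):
  C₄H₁₀: 55.5 − 1(45.23) = 10.27
  O₂: 623.4 − 6.5(45.23) = 329.4
  N₂: 2345 (inert)
  CO₂: 0 + 4(45.23) = 180.9
  H₂O: 0 + 5(45.23) = 226.2
Total out = 3092 mol; y_O₂ = 329.4 / 3092 = 0.1065.

0.107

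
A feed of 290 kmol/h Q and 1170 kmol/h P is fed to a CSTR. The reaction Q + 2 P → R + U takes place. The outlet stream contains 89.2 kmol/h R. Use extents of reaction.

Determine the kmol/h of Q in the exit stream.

For R: n = n₀ + 1ξ → 89.2 = 0 + 1ξ, giving ξ = 89.2 kmol/h.
Outlet amounts (n = n₀ + ν ξ):
  Q: 290 − 1(89.2) = 200.8
  P: 1170 − 2(89.2) = 991.6
  R: 0 + 1(89.2) = 89.2
  U: 0 + 1(89.2) = 89.2

201 kmol/h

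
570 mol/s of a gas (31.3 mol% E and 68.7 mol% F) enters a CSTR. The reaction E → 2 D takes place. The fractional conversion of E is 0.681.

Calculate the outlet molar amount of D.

E reacted = 0.681 × 178.4 = 121.5 mol/s; ν_E = −1, so ξ = 121.5/1 = 121.5 mol/s.
Outlet amounts (n = n₀ + ν ξ):
  E: 178.4 − 1(121.5) = 56.91
  D: 0 + 2(121.5) = 243
  F: 391.6 (inert)

243 mol/s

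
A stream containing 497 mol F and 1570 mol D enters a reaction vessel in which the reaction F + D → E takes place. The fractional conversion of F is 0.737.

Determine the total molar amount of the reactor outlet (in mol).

1700 mol

F reacted = 0.737 × 497 = 366.3 mol; ν_F = −1, so ξ = 366.3/1 = 366.3 mol.
Outlet amounts (n = n₀ + ν ξ):
  F: 497 − 1(366.3) = 130.7
  D: 1570 − 1(366.3) = 1204
  E: 0 + 1(366.3) = 366.3
Total out = 130.7 + 1204 + 366.3 = 1701 mol.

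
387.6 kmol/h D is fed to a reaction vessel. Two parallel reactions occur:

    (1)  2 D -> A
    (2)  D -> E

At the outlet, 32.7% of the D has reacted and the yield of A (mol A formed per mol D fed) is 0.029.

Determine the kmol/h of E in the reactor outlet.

Yield of A: 1ξ₁ / 387.6 = 0.029 → ξ₁ = 11.24 kmol/h.
Conversion of D: 2ξ₁ + 1ξ₂ = 0.327 × 387.6 = 126.7 → ξ₂ = 104.3 kmol/h.
Outlet amounts (n = n₀ + Σ ν·ξ):
  D: 387.6 − 2(11.24) − 1(104.3) = 260.9
  A: 0 + 1(11.24) = 11.24
  E: 0 + 1(104.3) = 104.3

104 kmol/h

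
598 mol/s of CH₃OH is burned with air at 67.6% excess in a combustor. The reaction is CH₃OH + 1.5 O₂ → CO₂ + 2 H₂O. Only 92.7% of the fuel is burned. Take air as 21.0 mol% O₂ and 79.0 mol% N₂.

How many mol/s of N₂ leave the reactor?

5660 mol/s

Stoichiometric O₂ = 1.5 × 598 = 897 mol/s; O₂ fed = 897 × 1.676 = 1503 mol/s.
N₂ fed = 1503 × 79/21 = 5656 mol/s.
Fuel reacted = 0.927 × 598 → ξ = 554.3 mol/s.
Outlet (n = n₀ + ν ξ):
  CH₃OH: 598 − 1(554.3) = 43.65
  O₂: 1503 − 1.5(554.3) = 671.9
  N₂: 5656 (inert)
  CO₂: 0 + 1(554.3) = 554.3
  H₂O: 0 + 2(554.3) = 1109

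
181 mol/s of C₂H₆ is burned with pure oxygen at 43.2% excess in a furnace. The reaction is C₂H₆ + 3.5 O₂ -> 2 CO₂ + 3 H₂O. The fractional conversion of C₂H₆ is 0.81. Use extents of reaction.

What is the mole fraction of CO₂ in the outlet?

0.252

Stoichiometric O₂ = 3.5 × 181 = 633.5 mol/s; O₂ fed = 633.5 × 1.432 = 907.2 mol/s.
Fuel reacted = 0.81 × 181 → ξ = 146.6 mol/s.
Outlet (n = n₀ + ν ξ):
  C₂H₆: 181 − 1(146.6) = 34.39
  O₂: 907.2 − 3.5(146.6) = 394
  CO₂: 0 + 2(146.6) = 293.2
  H₂O: 0 + 3(146.6) = 439.8
Total out = 1161 mol/s; y_CO₂ = 293.2 / 1161 = 0.2525.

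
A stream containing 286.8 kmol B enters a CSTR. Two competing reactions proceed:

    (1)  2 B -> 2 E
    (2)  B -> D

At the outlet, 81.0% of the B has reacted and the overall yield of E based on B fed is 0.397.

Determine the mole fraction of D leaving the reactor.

Yield of E: 2ξ₁ / 286.8 = 0.397 → ξ₁ = 56.93 kmol.
Conversion of B: 2ξ₁ + 1ξ₂ = 0.81 × 286.8 = 232.3 → ξ₂ = 118.4 kmol.
Outlet amounts (n = n₀ + Σ ν·ξ):
  B: 286.8 − 2(56.93) − 1(118.4) = 54.49
  E: 0 + 2(56.93) = 113.9
  D: 0 + 1(118.4) = 118.4
Total out = 286.8 kmol; y_D = 118.4 / 286.8 = 0.413.

0.413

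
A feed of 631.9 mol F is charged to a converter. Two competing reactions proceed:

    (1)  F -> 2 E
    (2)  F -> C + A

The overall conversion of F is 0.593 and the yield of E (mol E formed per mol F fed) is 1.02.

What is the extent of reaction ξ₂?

Yield of E: 2ξ₁ / 631.9 = 1.02 → ξ₁ = 322.3 mol.
Conversion of F: 1ξ₁ + 1ξ₂ = 0.593 × 631.9 = 374.7 → ξ₂ = 52.45 mol.
Outlet amounts (n = n₀ + Σ ν·ξ):
  F: 631.9 − 1(322.3) − 1(52.45) = 257.2
  E: 0 + 2(322.3) = 644.5
  C: 0 + 1(52.45) = 52.45
  A: 0 + 1(52.45) = 52.45

ξ₂ = 52.4 mol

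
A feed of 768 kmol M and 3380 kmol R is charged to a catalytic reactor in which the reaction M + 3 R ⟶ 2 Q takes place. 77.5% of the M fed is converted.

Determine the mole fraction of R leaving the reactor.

M reacted = 0.775 × 768 = 595.2 kmol; ν_M = −1, so ξ = 595.2/1 = 595.2 kmol.
Outlet amounts (n = n₀ + ν ξ):
  M: 768 − 1(595.2) = 172.8
  R: 3380 − 3(595.2) = 1594
  Q: 0 + 2(595.2) = 1190
Total out = 2958 kmol; y_R = 1594 / 2958 = 0.5391.

0.539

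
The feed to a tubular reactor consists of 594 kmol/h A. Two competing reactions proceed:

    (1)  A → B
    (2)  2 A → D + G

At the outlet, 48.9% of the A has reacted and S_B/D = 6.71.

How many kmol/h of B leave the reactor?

Conversion of A: A consumed = 0.489 × 594 = 290.5 kmol/h = 1ξ₁ + 2ξ₂.
Selectivity: 1ξ₁ / (1ξ₂) = 6.71 → ξ₁ = 6.71 ξ₂.
Substitute: (1·6.71 + 2) ξ₂ = 290.5 → ξ₂ = 33.35 kmol/h, ξ₁ = 223.8 kmol/h.
Outlet amounts (n = n₀ + Σ ν·ξ):
  A: 594 − 1(223.8) − 2(33.35) = 303.5
  B: 0 + 1(223.8) = 223.8
  D: 0 + 1(33.35) = 33.35
  G: 0 + 1(33.35) = 33.35

224 kmol/h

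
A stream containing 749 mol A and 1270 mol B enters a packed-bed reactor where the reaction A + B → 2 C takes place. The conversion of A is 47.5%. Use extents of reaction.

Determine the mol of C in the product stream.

712 mol

A reacted = 0.475 × 749 = 355.8 mol; ν_A = −1, so ξ = 355.8/1 = 355.8 mol.
Outlet amounts (n = n₀ + ν ξ):
  A: 749 − 1(355.8) = 393.2
  B: 1270 − 1(355.8) = 914.2
  C: 0 + 2(355.8) = 711.5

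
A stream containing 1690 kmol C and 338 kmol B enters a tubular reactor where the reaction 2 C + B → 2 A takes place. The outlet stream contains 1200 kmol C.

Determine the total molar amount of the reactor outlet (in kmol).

For C: n = n₀ − 2ξ → 1200 = 1690 − 2ξ, giving ξ = 245 kmol.
Outlet amounts (n = n₀ + ν ξ):
  C: 1690 − 2(245) = 1200
  B: 338 − 1(245) = 93
  A: 0 + 2(245) = 490
Total out = 1200 + 93 + 490 = 1783 kmol.

1780 kmol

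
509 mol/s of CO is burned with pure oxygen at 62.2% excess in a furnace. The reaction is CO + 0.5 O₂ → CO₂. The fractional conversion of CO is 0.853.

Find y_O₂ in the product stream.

0.278

Stoichiometric O₂ = 0.5 × 509 = 254.5 mol/s; O₂ fed = 254.5 × 1.622 = 412.8 mol/s.
Fuel reacted = 0.853 × 509 → ξ = 434.2 mol/s.
Outlet (n = n₀ + ν ξ):
  CO: 509 − 1(434.2) = 74.82
  O₂: 412.8 − 0.5(434.2) = 195.7
  CO₂: 0 + 1(434.2) = 434.2
Total out = 704.7 mol/s; y_O₂ = 195.7 / 704.7 = 0.2777.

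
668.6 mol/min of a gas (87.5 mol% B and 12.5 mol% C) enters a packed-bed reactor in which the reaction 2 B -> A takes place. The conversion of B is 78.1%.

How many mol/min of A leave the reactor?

228 mol/min

B reacted = 0.781 × 585 = 456.9 mol/min; ν_B = −2, so ξ = 456.9/2 = 228.5 mol/min.
Outlet amounts (n = n₀ + ν ξ):
  B: 585 − 2(228.5) = 128.1
  A: 0 + 1(228.5) = 228.5
  C: 83.58 (inert)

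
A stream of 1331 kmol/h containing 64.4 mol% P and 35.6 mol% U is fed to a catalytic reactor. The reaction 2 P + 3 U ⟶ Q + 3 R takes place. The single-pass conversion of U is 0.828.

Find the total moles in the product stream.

U reacted = 0.828 × 473.8 = 392.3 kmol/h; ν_U = −3, so ξ = 392.3/3 = 130.8 kmol/h.
Outlet amounts (n = n₀ + ν ξ):
  P: 857.2 − 2(130.8) = 595.6
  U: 473.8 − 3(130.8) = 81.5
  Q: 0 + 1(130.8) = 130.8
  R: 0 + 3(130.8) = 392.3
Total out = 595.6 + 81.5 + 130.8 + 392.3 = 1200 kmol/h.

1200 kmol/h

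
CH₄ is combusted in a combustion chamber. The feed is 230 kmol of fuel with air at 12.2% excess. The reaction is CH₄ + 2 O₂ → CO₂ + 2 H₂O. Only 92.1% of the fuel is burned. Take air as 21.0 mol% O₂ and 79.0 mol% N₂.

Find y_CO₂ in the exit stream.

Stoichiometric O₂ = 2 × 230 = 460 kmol; O₂ fed = 460 × 1.122 = 516.1 kmol.
N₂ fed = 516.1 × 79/21 = 1942 kmol.
Fuel reacted = 0.921 × 230 → ξ = 211.8 kmol.
Outlet (n = n₀ + ν ξ):
  CH₄: 230 − 1(211.8) = 18.17
  O₂: 516.1 − 2(211.8) = 92.46
  N₂: 1942 (inert)
  CO₂: 0 + 1(211.8) = 211.8
  H₂O: 0 + 2(211.8) = 423.7
Total out = 2688 kmol; y_CO₂ = 211.8 / 2688 = 0.07881.

0.0788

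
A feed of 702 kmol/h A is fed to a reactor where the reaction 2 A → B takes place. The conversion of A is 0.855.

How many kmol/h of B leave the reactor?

300 kmol/h

A reacted = 0.855 × 702 = 600.2 kmol/h; ν_A = −2, so ξ = 600.2/2 = 300.1 kmol/h.
Outlet amounts (n = n₀ + ν ξ):
  A: 702 − 2(300.1) = 101.8
  B: 0 + 1(300.1) = 300.1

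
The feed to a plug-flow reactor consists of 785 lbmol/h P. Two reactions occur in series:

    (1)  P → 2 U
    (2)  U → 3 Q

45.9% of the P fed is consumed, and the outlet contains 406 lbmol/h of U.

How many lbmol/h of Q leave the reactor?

944 lbmol/h

Conversion of P: P consumed = 1ξ₁ = 0.459 × 785 → ξ₁ = 360.3 lbmol/h.
U balance: n_U = 0 + 2ξ₁ − 1ξ₂ = 406 → ξ₂ = (2·360.3 − 406)/1 = 314.6 lbmol/h.
Outlet amounts (n = n₀ + Σ ν·ξ):
  P: 785 − 1(360.3) = 424.7
  U: 0 + 2(360.3) − 1(314.6) = 406
  Q: 0 + 3(314.6) = 943.9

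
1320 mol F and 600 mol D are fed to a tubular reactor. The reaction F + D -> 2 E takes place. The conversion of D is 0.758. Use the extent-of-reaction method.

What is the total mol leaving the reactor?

D reacted = 0.758 × 600 = 454.8 mol; ν_D = −1, so ξ = 454.8/1 = 454.8 mol.
Outlet amounts (n = n₀ + ν ξ):
  F: 1320 − 1(454.8) = 865.2
  D: 600 − 1(454.8) = 145.2
  E: 0 + 2(454.8) = 909.6
Total out = 865.2 + 145.2 + 909.6 = 1920 mol.

1920 mol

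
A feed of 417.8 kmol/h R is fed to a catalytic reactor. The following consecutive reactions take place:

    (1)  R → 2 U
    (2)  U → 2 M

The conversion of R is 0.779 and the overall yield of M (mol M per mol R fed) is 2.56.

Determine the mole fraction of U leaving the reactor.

Conversion of R: R consumed = 1ξ₁ = 0.779 × 417.8 → ξ₁ = 325.5 kmol/h.
Yield of M: 2ξ₂ / 417.8 = 2.56 → ξ₂ = 534.8 kmol/h.
Outlet amounts (n = n₀ + Σ ν·ξ):
  R: 417.8 − 1(325.5) = 92.33
  U: 0 + 2(325.5) − 1(534.8) = 116.1
  M: 0 + 2(534.8) = 1070
Total out = 1278 kmol/h; y_U = 116.1 / 1278 = 0.09088.

0.0909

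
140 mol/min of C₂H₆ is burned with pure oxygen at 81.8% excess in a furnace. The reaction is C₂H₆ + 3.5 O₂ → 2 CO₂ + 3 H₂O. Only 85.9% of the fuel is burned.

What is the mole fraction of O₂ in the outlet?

0.431

Stoichiometric O₂ = 3.5 × 140 = 490 mol/min; O₂ fed = 490 × 1.818 = 890.8 mol/min.
Fuel reacted = 0.859 × 140 → ξ = 120.3 mol/min.
Outlet (n = n₀ + ν ξ):
  C₂H₆: 140 − 1(120.3) = 19.74
  O₂: 890.8 − 3.5(120.3) = 469.9
  CO₂: 0 + 2(120.3) = 240.5
  H₂O: 0 + 3(120.3) = 360.8
Total out = 1091 mol/min; y_O₂ = 469.9 / 1091 = 0.4307.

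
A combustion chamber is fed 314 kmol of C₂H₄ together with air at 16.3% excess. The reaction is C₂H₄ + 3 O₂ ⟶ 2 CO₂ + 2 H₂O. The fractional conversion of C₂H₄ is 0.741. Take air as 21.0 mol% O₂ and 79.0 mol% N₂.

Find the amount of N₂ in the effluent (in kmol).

Stoichiometric O₂ = 3 × 314 = 942 kmol; O₂ fed = 942 × 1.163 = 1096 kmol.
N₂ fed = 1096 × 79/21 = 4121 kmol.
Fuel reacted = 0.741 × 314 → ξ = 232.7 kmol.
Outlet (n = n₀ + ν ξ):
  C₂H₄: 314 − 1(232.7) = 81.33
  O₂: 1096 − 3(232.7) = 397.5
  N₂: 4121 (inert)
  CO₂: 0 + 2(232.7) = 465.3
  H₂O: 0 + 2(232.7) = 465.3

4120 kmol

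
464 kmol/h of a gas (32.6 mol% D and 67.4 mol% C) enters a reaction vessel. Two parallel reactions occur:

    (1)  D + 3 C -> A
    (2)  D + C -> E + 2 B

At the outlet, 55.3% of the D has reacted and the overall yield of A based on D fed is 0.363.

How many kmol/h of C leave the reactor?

119 kmol/h

Yield of A: 1ξ₁ / 151.3 = 0.363 → ξ₁ = 54.91 kmol/h.
Conversion of D: 1ξ₁ + 1ξ₂ = 0.553 × 151.3 = 83.65 → ξ₂ = 28.74 kmol/h.
Outlet amounts (n = n₀ + Σ ν·ξ):
  D: 151.3 − 1(54.91) − 1(28.74) = 67.62
  C: 312.7 − 3(54.91) − 1(28.74) = 119.3
  A: 0 + 1(54.91) = 54.91
  E: 0 + 1(28.74) = 28.74
  B: 0 + 2(28.74) = 57.48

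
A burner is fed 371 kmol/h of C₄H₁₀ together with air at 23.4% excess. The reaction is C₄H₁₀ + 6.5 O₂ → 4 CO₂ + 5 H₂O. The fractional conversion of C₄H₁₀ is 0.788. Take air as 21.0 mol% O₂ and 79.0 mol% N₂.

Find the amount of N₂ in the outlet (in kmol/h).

Stoichiometric O₂ = 6.5 × 371 = 2412 kmol/h; O₂ fed = 2412 × 1.234 = 2976 kmol/h.
N₂ fed = 2976 × 79/21 = 11190 kmol/h.
Fuel reacted = 0.788 × 371 → ξ = 292.3 kmol/h.
Outlet (n = n₀ + ν ξ):
  C₄H₁₀: 371 − 1(292.3) = 78.65
  O₂: 2976 − 6.5(292.3) = 1076
  N₂: 11190 (inert)
  CO₂: 0 + 4(292.3) = 1169
  H₂O: 0 + 5(292.3) = 1462

11200 kmol/h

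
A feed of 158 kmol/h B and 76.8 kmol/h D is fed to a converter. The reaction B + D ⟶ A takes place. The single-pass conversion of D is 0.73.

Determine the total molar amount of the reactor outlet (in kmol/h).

D reacted = 0.73 × 76.8 = 56.06 kmol/h; ν_D = −1, so ξ = 56.06/1 = 56.06 kmol/h.
Outlet amounts (n = n₀ + ν ξ):
  B: 158 − 1(56.06) = 101.9
  D: 76.8 − 1(56.06) = 20.74
  A: 0 + 1(56.06) = 56.06
Total out = 101.9 + 20.74 + 56.06 = 178.7 kmol/h.

179 kmol/h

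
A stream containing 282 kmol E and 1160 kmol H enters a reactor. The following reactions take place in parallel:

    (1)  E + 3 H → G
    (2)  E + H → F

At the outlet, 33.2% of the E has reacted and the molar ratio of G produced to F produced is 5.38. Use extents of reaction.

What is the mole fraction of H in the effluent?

0.763

Conversion of E: E consumed = 0.332 × 282 = 93.62 kmol = 1ξ₁ + 1ξ₂.
Selectivity: 1ξ₁ / (1ξ₂) = 5.38 → ξ₁ = 5.38 ξ₂.
Substitute: (1·5.38 + 1) ξ₂ = 93.62 → ξ₂ = 14.67 kmol, ξ₁ = 78.95 kmol.
Outlet amounts (n = n₀ + Σ ν·ξ):
  E: 282 − 1(78.95) − 1(14.67) = 188.4
  H: 1160 − 3(78.95) − 1(14.67) = 908.5
  G: 0 + 1(78.95) = 78.95
  F: 0 + 1(14.67) = 14.67
Total out = 1190 kmol; y_H = 908.5 / 1190 = 0.7631.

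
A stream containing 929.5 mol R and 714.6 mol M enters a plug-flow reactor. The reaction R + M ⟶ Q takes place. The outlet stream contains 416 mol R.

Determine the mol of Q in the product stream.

For R: n = n₀ − 1ξ → 416 = 929.5 − 1ξ, giving ξ = 513.5 mol.
Outlet amounts (n = n₀ + ν ξ):
  R: 929.5 − 1(513.5) = 416
  M: 714.6 − 1(513.5) = 201.1
  Q: 0 + 1(513.5) = 513.5

514 mol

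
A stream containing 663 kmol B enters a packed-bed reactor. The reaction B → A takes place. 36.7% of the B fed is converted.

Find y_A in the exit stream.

B reacted = 0.367 × 663 = 243.3 kmol; ν_B = −1, so ξ = 243.3/1 = 243.3 kmol.
Outlet amounts (n = n₀ + ν ξ):
  B: 663 − 1(243.3) = 419.7
  A: 0 + 1(243.3) = 243.3
Total out = 663 kmol; y_A = 243.3 / 663 = 0.367.

0.367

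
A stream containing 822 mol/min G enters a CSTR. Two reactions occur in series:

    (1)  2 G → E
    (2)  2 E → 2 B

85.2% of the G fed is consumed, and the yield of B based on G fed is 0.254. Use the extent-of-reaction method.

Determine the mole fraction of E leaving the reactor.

0.3

Conversion of G: G consumed = 2ξ₁ = 0.852 × 822 → ξ₁ = 350.2 mol/min.
Yield of B: 2ξ₂ / 822 = 0.254 → ξ₂ = 104.4 mol/min.
Outlet amounts (n = n₀ + Σ ν·ξ):
  G: 822 − 2(350.2) = 121.7
  E: 0 + 1(350.2) − 2(104.4) = 141.4
  B: 0 + 2(104.4) = 208.8
Total out = 471.8 mol/min; y_E = 141.4 / 471.8 = 0.2997.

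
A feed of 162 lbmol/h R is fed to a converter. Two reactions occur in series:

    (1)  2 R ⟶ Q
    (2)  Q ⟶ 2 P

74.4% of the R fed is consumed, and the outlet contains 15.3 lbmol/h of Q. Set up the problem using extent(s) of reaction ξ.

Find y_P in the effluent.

0.613

Conversion of R: R consumed = 2ξ₁ = 0.744 × 162 → ξ₁ = 60.26 lbmol/h.
Q balance: n_Q = 0 + 1ξ₁ − 1ξ₂ = 15.3 → ξ₂ = (1·60.26 − 15.3)/1 = 44.96 lbmol/h.
Outlet amounts (n = n₀ + Σ ν·ξ):
  R: 162 − 2(60.26) = 41.47
  Q: 0 + 1(60.26) − 1(44.96) = 15.3
  P: 0 + 2(44.96) = 89.93
Total out = 146.7 lbmol/h; y_P = 89.93 / 146.7 = 0.613.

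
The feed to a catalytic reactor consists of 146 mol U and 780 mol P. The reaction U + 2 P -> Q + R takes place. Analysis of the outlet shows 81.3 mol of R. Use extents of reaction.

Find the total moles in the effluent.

845 mol

For R: n = n₀ + 1ξ → 81.3 = 0 + 1ξ, giving ξ = 81.3 mol.
Outlet amounts (n = n₀ + ν ξ):
  U: 146 − 1(81.3) = 64.7
  P: 780 − 2(81.3) = 617.4
  Q: 0 + 1(81.3) = 81.3
  R: 0 + 1(81.3) = 81.3
Total out = 64.7 + 617.4 + 81.3 + 81.3 = 844.7 mol.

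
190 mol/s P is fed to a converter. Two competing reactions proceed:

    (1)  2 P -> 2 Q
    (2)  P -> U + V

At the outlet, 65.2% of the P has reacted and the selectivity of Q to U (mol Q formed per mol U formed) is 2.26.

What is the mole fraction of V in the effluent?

Conversion of P: P consumed = 0.652 × 190 = 123.9 mol/s = 2ξ₁ + 1ξ₂.
Selectivity: 2ξ₁ / (1ξ₂) = 2.26 → ξ₁ = 1.13 ξ₂.
Substitute: (2·1.13 + 1) ξ₂ = 123.9 → ξ₂ = 38 mol/s, ξ₁ = 42.94 mol/s.
Outlet amounts (n = n₀ + Σ ν·ξ):
  P: 190 − 2(42.94) − 1(38) = 66.12
  Q: 0 + 2(42.94) = 85.88
  U: 0 + 1(38) = 38
  V: 0 + 1(38) = 38
Total out = 228 mol/s; y_V = 38 / 228 = 0.1667.

0.167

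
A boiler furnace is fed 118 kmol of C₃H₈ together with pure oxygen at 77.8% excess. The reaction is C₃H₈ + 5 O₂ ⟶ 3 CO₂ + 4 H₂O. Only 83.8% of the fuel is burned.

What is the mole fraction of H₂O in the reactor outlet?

Stoichiometric O₂ = 5 × 118 = 590 kmol; O₂ fed = 590 × 1.778 = 1049 kmol.
Fuel reacted = 0.838 × 118 → ξ = 98.88 kmol.
Outlet (n = n₀ + ν ξ):
  C₃H₈: 118 − 1(98.88) = 19.12
  O₂: 1049 − 5(98.88) = 554.6
  CO₂: 0 + 3(98.88) = 296.7
  H₂O: 0 + 4(98.88) = 395.5
Total out = 1266 kmol; y_H₂O = 395.5 / 1266 = 0.3125.

0.312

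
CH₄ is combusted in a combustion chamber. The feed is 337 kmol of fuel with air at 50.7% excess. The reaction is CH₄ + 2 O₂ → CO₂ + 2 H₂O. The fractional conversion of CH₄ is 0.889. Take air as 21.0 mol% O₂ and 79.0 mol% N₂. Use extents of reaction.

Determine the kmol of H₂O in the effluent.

Stoichiometric O₂ = 2 × 337 = 674 kmol; O₂ fed = 674 × 1.507 = 1016 kmol.
N₂ fed = 1016 × 79/21 = 3821 kmol.
Fuel reacted = 0.889 × 337 → ξ = 299.6 kmol.
Outlet (n = n₀ + ν ξ):
  CH₄: 337 − 1(299.6) = 37.41
  O₂: 1016 − 2(299.6) = 416.5
  N₂: 3821 (inert)
  CO₂: 0 + 1(299.6) = 299.6
  H₂O: 0 + 2(299.6) = 599.2

599 kmol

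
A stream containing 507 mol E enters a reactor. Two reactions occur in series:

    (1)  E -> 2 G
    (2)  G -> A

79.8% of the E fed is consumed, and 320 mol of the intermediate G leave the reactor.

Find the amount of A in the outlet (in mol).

Conversion of E: E consumed = 1ξ₁ = 0.798 × 507 → ξ₁ = 404.6 mol.
G balance: n_G = 0 + 2ξ₁ − 1ξ₂ = 320 → ξ₂ = (2·404.6 − 320)/1 = 489.2 mol.
Outlet amounts (n = n₀ + Σ ν·ξ):
  E: 507 − 1(404.6) = 102.4
  G: 0 + 2(404.6) − 1(489.2) = 320
  A: 0 + 1(489.2) = 489.2

489 mol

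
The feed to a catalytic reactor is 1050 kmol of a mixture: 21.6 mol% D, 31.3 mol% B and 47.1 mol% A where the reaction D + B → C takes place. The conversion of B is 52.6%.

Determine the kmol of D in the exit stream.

B reacted = 0.526 × 328.6 = 172.9 kmol; ν_B = −1, so ξ = 172.9/1 = 172.9 kmol.
Outlet amounts (n = n₀ + ν ξ):
  D: 226.8 − 1(172.9) = 53.93
  B: 328.6 − 1(172.9) = 155.8
  C: 0 + 1(172.9) = 172.9
  A: 494.6 (inert)

53.9 kmol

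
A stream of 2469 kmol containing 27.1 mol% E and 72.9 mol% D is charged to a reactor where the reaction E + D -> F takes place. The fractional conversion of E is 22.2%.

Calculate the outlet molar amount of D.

E reacted = 0.222 × 669.1 = 148.5 kmol; ν_E = −1, so ξ = 148.5/1 = 148.5 kmol.
Outlet amounts (n = n₀ + ν ξ):
  E: 669.1 − 1(148.5) = 520.6
  D: 1800 − 1(148.5) = 1651
  F: 0 + 1(148.5) = 148.5

1650 kmol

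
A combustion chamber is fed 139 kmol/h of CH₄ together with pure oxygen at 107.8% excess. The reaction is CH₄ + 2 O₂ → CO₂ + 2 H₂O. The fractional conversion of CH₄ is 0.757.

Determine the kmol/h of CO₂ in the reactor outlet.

105 kmol/h

Stoichiometric O₂ = 2 × 139 = 278 kmol/h; O₂ fed = 278 × 2.078 = 577.7 kmol/h.
Fuel reacted = 0.757 × 139 → ξ = 105.2 kmol/h.
Outlet (n = n₀ + ν ξ):
  CH₄: 139 − 1(105.2) = 33.78
  O₂: 577.7 − 2(105.2) = 367.2
  CO₂: 0 + 1(105.2) = 105.2
  H₂O: 0 + 2(105.2) = 210.4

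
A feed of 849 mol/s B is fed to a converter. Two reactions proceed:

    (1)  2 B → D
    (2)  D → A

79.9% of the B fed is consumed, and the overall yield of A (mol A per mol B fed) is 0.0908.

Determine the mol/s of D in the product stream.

262 mol/s

Conversion of B: B consumed = 2ξ₁ = 0.799 × 849 → ξ₁ = 339.2 mol/s.
Yield of A: 1ξ₂ / 849 = 0.0908 → ξ₂ = 77.09 mol/s.
Outlet amounts (n = n₀ + Σ ν·ξ):
  B: 849 − 2(339.2) = 170.6
  D: 0 + 1(339.2) − 1(77.09) = 262.1
  A: 0 + 1(77.09) = 77.09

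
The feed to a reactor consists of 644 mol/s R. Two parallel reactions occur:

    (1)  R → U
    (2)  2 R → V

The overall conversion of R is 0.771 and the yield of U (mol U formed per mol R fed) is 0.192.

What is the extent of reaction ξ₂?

Yield of U: 1ξ₁ / 644 = 0.192 → ξ₁ = 123.6 mol/s.
Conversion of R: 1ξ₁ + 2ξ₂ = 0.771 × 644 = 496.5 → ξ₂ = 186.4 mol/s.
Outlet amounts (n = n₀ + Σ ν·ξ):
  R: 644 − 1(123.6) − 2(186.4) = 147.5
  U: 0 + 1(123.6) = 123.6
  V: 0 + 1(186.4) = 186.4

ξ₂ = 186 mol/s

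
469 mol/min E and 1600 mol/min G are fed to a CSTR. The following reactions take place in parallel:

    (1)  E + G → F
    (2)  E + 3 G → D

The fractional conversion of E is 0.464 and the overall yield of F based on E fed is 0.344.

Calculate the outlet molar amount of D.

Yield of F: 1ξ₁ / 469 = 0.344 → ξ₁ = 161.3 mol/min.
Conversion of E: 1ξ₁ + 1ξ₂ = 0.464 × 469 = 217.6 → ξ₂ = 56.28 mol/min.
Outlet amounts (n = n₀ + Σ ν·ξ):
  E: 469 − 1(161.3) − 1(56.28) = 251.4
  G: 1600 − 1(161.3) − 3(56.28) = 1270
  F: 0 + 1(161.3) = 161.3
  D: 0 + 1(56.28) = 56.28

56.3 mol/min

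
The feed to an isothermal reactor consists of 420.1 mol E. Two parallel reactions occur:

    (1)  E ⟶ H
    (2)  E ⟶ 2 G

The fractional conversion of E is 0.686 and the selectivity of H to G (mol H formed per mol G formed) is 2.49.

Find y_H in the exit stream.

Conversion of E: E consumed = 0.686 × 420.1 = 288.2 mol = 1ξ₁ + 1ξ₂.
Selectivity: 1ξ₁ / (2ξ₂) = 2.49 → ξ₁ = 4.98 ξ₂.
Substitute: (1·4.98 + 1) ξ₂ = 288.2 → ξ₂ = 48.19 mol, ξ₁ = 240 mol.
Outlet amounts (n = n₀ + Σ ν·ξ):
  E: 420.1 − 1(240) − 1(48.19) = 131.9
  H: 0 + 1(240) = 240
  G: 0 + 2(48.19) = 96.38
Total out = 468.3 mol; y_H = 240 / 468.3 = 0.5125.

0.512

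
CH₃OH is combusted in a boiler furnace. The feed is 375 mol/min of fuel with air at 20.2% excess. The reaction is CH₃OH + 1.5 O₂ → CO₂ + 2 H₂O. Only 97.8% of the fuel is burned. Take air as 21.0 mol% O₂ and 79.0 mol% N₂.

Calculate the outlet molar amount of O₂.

126 mol/min

Stoichiometric O₂ = 1.5 × 375 = 562.5 mol/min; O₂ fed = 562.5 × 1.202 = 676.1 mol/min.
N₂ fed = 676.1 × 79/21 = 2544 mol/min.
Fuel reacted = 0.978 × 375 → ξ = 366.8 mol/min.
Outlet (n = n₀ + ν ξ):
  CH₃OH: 375 − 1(366.8) = 8.25
  O₂: 676.1 − 1.5(366.8) = 126
  N₂: 2544 (inert)
  CO₂: 0 + 1(366.8) = 366.8
  H₂O: 0 + 2(366.8) = 733.5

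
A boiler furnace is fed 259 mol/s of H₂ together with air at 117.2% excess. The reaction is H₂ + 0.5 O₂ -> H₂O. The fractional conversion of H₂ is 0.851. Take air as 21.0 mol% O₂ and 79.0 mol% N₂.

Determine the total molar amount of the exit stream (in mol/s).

Stoichiometric O₂ = 0.5 × 259 = 129.5 mol/s; O₂ fed = 129.5 × 2.172 = 281.3 mol/s.
N₂ fed = 281.3 × 79/21 = 1058 mol/s.
Fuel reacted = 0.851 × 259 → ξ = 220.4 mol/s.
Outlet (n = n₀ + ν ξ):
  H₂: 259 − 1(220.4) = 38.59
  O₂: 281.3 − 0.5(220.4) = 171.1
  N₂: 1058 (inert)
  H₂O: 0 + 1(220.4) = 220.4
Total out = 38.59 + 171.1 + 1058 + 220.4 = 1488 mol/s.

1490 mol/s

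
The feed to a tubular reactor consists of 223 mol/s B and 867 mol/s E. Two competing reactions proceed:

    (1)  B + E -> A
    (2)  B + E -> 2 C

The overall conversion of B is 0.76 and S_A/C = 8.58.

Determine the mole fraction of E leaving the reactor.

Conversion of B: B consumed = 0.76 × 223 = 169.5 mol/s = 1ξ₁ + 1ξ₂.
Selectivity: 1ξ₁ / (2ξ₂) = 8.58 → ξ₁ = 17.16 ξ₂.
Substitute: (1·17.16 + 1) ξ₂ = 169.5 → ξ₂ = 9.333 mol/s, ξ₁ = 160.1 mol/s.
Outlet amounts (n = n₀ + Σ ν·ξ):
  B: 223 − 1(160.1) − 1(9.333) = 53.52
  E: 867 − 1(160.1) − 1(9.333) = 697.5
  A: 0 + 1(160.1) = 160.1
  C: 0 + 2(9.333) = 18.67
Total out = 929.9 mol/s; y_E = 697.5 / 929.9 = 0.7501.

0.75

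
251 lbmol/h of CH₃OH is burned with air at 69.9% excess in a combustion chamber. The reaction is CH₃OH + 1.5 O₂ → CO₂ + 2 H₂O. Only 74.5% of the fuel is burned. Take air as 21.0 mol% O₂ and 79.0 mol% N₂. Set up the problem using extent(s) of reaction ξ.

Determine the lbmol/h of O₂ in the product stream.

Stoichiometric O₂ = 1.5 × 251 = 376.5 lbmol/h; O₂ fed = 376.5 × 1.699 = 639.7 lbmol/h.
N₂ fed = 639.7 × 79/21 = 2406 lbmol/h.
Fuel reacted = 0.745 × 251 → ξ = 187 lbmol/h.
Outlet (n = n₀ + ν ξ):
  CH₃OH: 251 − 1(187) = 64
  O₂: 639.7 − 1.5(187) = 359.2
  N₂: 2406 (inert)
  CO₂: 0 + 1(187) = 187
  H₂O: 0 + 2(187) = 374

359 lbmol/h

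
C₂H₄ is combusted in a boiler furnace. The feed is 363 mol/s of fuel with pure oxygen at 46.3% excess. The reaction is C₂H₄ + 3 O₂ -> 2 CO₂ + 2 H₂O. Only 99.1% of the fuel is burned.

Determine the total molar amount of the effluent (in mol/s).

Stoichiometric O₂ = 3 × 363 = 1089 mol/s; O₂ fed = 1089 × 1.463 = 1593 mol/s.
Fuel reacted = 0.991 × 363 → ξ = 359.7 mol/s.
Outlet (n = n₀ + ν ξ):
  C₂H₄: 363 − 1(359.7) = 3.267
  O₂: 1593 − 3(359.7) = 514
  CO₂: 0 + 2(359.7) = 719.5
  H₂O: 0 + 2(359.7) = 719.5
Total out = 3.267 + 514 + 719.5 + 719.5 = 1956 mol/s.

1960 mol/s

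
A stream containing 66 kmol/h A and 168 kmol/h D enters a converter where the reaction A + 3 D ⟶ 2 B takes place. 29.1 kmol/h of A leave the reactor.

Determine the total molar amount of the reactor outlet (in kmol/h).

160 kmol/h

For A: n = n₀ − 1ξ → 29.1 = 66 − 1ξ, giving ξ = 36.9 kmol/h.
Outlet amounts (n = n₀ + ν ξ):
  A: 66 − 1(36.9) = 29.1
  D: 168 − 3(36.9) = 57.3
  B: 0 + 2(36.9) = 73.8
Total out = 29.1 + 57.3 + 73.8 = 160.2 kmol/h.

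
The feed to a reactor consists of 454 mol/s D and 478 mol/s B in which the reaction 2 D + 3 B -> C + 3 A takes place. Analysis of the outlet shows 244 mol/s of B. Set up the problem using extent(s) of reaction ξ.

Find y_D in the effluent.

0.349

For B: n = n₀ − 3ξ → 244 = 478 − 3ξ, giving ξ = 78 mol/s.
Outlet amounts (n = n₀ + ν ξ):
  D: 454 − 2(78) = 298
  B: 478 − 3(78) = 244
  C: 0 + 1(78) = 78
  A: 0 + 3(78) = 234
Total out = 854 mol/s; y_D = 298 / 854 = 0.3489.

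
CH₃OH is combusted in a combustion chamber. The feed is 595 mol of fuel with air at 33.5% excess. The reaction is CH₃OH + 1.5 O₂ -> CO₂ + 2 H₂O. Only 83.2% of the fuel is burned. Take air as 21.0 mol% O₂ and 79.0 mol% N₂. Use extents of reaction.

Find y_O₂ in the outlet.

0.0689

Stoichiometric O₂ = 1.5 × 595 = 892.5 mol; O₂ fed = 892.5 × 1.335 = 1191 mol.
N₂ fed = 1191 × 79/21 = 4482 mol.
Fuel reacted = 0.832 × 595 → ξ = 495 mol.
Outlet (n = n₀ + ν ξ):
  CH₃OH: 595 − 1(495) = 99.96
  O₂: 1191 − 1.5(495) = 448.9
  N₂: 4482 (inert)
  CO₂: 0 + 1(495) = 495
  H₂O: 0 + 2(495) = 990.1
Total out = 6516 mol; y_O₂ = 448.9 / 6516 = 0.06889.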